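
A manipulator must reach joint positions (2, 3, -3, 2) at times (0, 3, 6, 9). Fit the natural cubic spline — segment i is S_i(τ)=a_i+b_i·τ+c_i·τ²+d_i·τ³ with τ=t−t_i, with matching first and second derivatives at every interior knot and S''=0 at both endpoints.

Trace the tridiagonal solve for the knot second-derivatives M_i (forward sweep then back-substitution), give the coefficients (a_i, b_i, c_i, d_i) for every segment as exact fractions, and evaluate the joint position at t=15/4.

Δ: Δ0=1/3, Δ1=-2, Δ2=5/3
row 1: diag=12, rhs=-14; c'=1/4, d'=-7/6
row 2: denom=12−3·1/4=45/4; d'=(22−3·-7/6)/(45/4)=34/15
back: M2=34/15
back: M1=-7/6−1/4·34/15=-26/15
M: M0=0, M1=-26/15, M2=34/15, M3=0
seg 0: a=2, c=M0/2=0, d=(M1−M0)/(6·3)=-13/135, b=Δ0−h0·(2M0+M1)/6=6/5
seg 1: a=3, c=M1/2=-13/15, d=(M2−M1)/(6·3)=2/9, b=Δ1−h1·(2M1+M2)/6=-7/5
seg 2: a=-3, c=M2/2=17/15, d=(M3−M2)/(6·3)=-17/135, b=Δ2−h2·(2M2+M3)/6=-3/5
t_q=15/4 → seg 1, τ=3/4; S=3+-7/5·τ+-13/15·τ²+2/9·τ³=249/160

  seg 0: a=2 b=6/5 c=0 d=-13/135
  seg 1: a=3 b=-7/5 c=-13/15 d=2/9
  seg 2: a=-3 b=-3/5 c=17/15 d=-17/135
S(15/4) = 249/160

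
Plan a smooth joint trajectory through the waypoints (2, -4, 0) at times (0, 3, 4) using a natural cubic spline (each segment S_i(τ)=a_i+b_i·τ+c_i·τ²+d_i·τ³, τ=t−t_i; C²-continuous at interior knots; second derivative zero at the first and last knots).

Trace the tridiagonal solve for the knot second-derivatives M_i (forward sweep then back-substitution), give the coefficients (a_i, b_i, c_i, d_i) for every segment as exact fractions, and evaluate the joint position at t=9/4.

Δ: Δ0=-2, Δ1=4
row 1: diag=8, rhs=36; c'=1/8, d'=9/2
back: M1=9/2
M: M0=0, M1=9/2, M2=0
seg 0: a=2, c=M0/2=0, d=(M1−M0)/(6·3)=1/4, b=Δ0−h0·(2M0+M1)/6=-17/4
seg 1: a=-4, c=M1/2=9/4, d=(M2−M1)/(6·1)=-3/4, b=Δ1−h1·(2M1+M2)/6=5/2
t_q=9/4 → seg 0, τ=9/4; S=2+-17/4·τ+0·τ²+1/4·τ³=-1207/256

  seg 0: a=2 b=-17/4 c=0 d=1/4
  seg 1: a=-4 b=5/2 c=9/4 d=-3/4
S(9/4) = -1207/256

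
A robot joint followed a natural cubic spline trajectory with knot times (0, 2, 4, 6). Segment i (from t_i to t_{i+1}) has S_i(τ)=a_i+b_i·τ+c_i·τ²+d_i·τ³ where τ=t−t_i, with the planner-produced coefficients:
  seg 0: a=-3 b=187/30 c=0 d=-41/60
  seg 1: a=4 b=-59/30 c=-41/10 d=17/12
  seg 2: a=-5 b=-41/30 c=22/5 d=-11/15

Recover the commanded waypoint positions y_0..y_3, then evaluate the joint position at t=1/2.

y_0=-3 y_1=4 y_2=-5 y_3=4
S(1/2) = 1/32

y_0 = S_0(0) = a_0 = -3
y_1 = S_1(0) = a_1 = 4
y_2 = S_2(0) = a_2 = -5
y_3 = S_2(2) = 4
t_q=1/2 is in segment 0 (τ=1/2); S_0(τ)=1/32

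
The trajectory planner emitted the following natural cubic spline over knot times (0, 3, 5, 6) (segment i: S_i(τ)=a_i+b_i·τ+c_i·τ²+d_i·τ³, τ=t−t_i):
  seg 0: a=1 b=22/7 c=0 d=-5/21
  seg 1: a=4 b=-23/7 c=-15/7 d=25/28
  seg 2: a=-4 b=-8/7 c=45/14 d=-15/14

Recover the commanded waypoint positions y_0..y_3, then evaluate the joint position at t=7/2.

y_0 = S_0(0) = a_0 = 1
y_1 = S_1(0) = a_1 = 4
y_2 = S_2(0) = a_2 = -4
y_3 = S_2(1) = -3
t_q=7/2 is in segment 1 (τ=1/2); S_1(τ)=433/224

y_0=1 y_1=4 y_2=-4 y_3=-3
S(7/2) = 433/224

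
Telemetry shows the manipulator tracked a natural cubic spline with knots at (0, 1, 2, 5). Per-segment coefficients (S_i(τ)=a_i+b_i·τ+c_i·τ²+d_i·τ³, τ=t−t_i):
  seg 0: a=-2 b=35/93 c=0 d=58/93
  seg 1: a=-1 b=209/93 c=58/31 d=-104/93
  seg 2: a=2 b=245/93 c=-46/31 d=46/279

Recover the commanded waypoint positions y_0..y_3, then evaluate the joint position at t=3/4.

y_0 = S_0(0) = a_0 = -2
y_1 = S_1(0) = a_1 = -1
y_2 = S_2(0) = a_2 = 2
y_3 = S_2(3) = 1
t_q=3/4 is in segment 0 (τ=3/4); S_0(τ)=-1443/992

y_0=-2 y_1=-1 y_2=2 y_3=1
S(3/4) = -1443/992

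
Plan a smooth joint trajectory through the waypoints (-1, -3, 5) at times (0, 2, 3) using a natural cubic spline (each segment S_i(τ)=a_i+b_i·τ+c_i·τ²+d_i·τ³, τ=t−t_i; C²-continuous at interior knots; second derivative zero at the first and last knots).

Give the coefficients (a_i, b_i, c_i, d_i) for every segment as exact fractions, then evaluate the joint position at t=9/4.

  seg 0: a=-1 b=-4 c=0 d=3/4
  seg 1: a=-3 b=5 c=9/2 d=-3/2
S(9/4) = -191/128

Δ: Δ0=-1, Δ1=8
row 1: diag=6, rhs=54; c'=1/6, d'=9
back: M1=9
M: M0=0, M1=9, M2=0
seg 0: a=-1, c=M0/2=0, d=(M1−M0)/(6·2)=3/4, b=Δ0−h0·(2M0+M1)/6=-4
seg 1: a=-3, c=M1/2=9/2, d=(M2−M1)/(6·1)=-3/2, b=Δ1−h1·(2M1+M2)/6=5
t_q=9/4 → seg 1, τ=1/4; S=-3+5·τ+9/2·τ²+-3/2·τ³=-191/128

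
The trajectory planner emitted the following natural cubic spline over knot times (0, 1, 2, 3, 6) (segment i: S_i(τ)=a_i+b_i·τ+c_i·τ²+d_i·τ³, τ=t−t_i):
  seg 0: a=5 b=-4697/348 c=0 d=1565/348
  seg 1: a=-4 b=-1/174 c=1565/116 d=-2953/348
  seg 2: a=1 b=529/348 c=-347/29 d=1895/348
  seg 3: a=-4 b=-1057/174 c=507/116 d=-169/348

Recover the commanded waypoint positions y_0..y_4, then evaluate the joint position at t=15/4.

y_0=5 y_1=-4 y_2=1 y_3=-4 y_4=4
S(15/4) = -46789/7424

y_0 = S_0(0) = a_0 = 5
y_1 = S_1(0) = a_1 = -4
y_2 = S_2(0) = a_2 = 1
y_3 = S_3(0) = a_3 = -4
y_4 = S_3(3) = 4
t_q=15/4 is in segment 3 (τ=3/4); S_3(τ)=-46789/7424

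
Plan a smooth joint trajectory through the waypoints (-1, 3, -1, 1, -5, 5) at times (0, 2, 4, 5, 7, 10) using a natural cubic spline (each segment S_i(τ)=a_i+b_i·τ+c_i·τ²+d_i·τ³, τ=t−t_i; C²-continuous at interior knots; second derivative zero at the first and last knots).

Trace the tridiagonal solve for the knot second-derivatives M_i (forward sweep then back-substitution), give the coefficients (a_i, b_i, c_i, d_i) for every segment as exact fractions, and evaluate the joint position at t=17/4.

  seg 0: a=-1 b=1598/447 c=0 d=-176/447
  seg 1: a=3 b=-514/447 c=-352/149 d=433/447
  seg 2: a=-1 b=458/447 c=514/149 d=-1106/447
  seg 3: a=1 b=224/447 c=-592/149 d=1987/1788
  seg 4: a=-5 b=-919/447 c=803/298 d=-803/2682
S(17/4) = -2703/4768

Δ: Δ0=2, Δ1=-2, Δ2=2, Δ3=-3, Δ4=10/3
row 1: diag=8, rhs=-24; c'=1/4, d'=-3
row 2: denom=6−2·1/4=11/2; d'=(24−2·-3)/(11/2)=60/11
row 3: denom=6−1·2/11=64/11; d'=(-30−1·60/11)/(64/11)=-195/32
row 4: denom=10−2·11/32=149/16; d'=(38−2·-195/32)/(149/16)=803/149
back: M4=803/149
back: M3=-195/32−11/32·803/149=-1184/149
back: M2=60/11−2/11·-1184/149=1028/149
back: M1=-3−1/4·1028/149=-704/149
M: M0=0, M1=-704/149, M2=1028/149, M3=-1184/149, M4=803/149, M5=0
seg 0: a=-1, c=M0/2=0, d=(M1−M0)/(6·2)=-176/447, b=Δ0−h0·(2M0+M1)/6=1598/447
seg 1: a=3, c=M1/2=-352/149, d=(M2−M1)/(6·2)=433/447, b=Δ1−h1·(2M1+M2)/6=-514/447
seg 2: a=-1, c=M2/2=514/149, d=(M3−M2)/(6·1)=-1106/447, b=Δ2−h2·(2M2+M3)/6=458/447
seg 3: a=1, c=M3/2=-592/149, d=(M4−M3)/(6·2)=1987/1788, b=Δ3−h3·(2M3+M4)/6=224/447
seg 4: a=-5, c=M4/2=803/298, d=(M5−M4)/(6·3)=-803/2682, b=Δ4−h4·(2M4+M5)/6=-919/447
t_q=17/4 → seg 2, τ=1/4; S=-1+458/447·τ+514/149·τ²+-1106/447·τ³=-2703/4768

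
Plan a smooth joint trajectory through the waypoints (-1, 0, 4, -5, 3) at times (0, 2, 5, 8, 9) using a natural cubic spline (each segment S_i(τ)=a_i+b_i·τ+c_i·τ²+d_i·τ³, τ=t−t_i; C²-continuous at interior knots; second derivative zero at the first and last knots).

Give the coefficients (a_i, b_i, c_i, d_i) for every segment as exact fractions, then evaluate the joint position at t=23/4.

Δ: Δ0=1/2, Δ1=4/3, Δ2=-3, Δ3=8
row 1: diag=10, rhs=5; c'=3/10, d'=1/2
row 2: denom=12−3·3/10=111/10; d'=(-26−3·1/2)/(111/10)=-275/111
row 3: denom=8−3·10/37=266/37; d'=(66−3·-275/111)/(266/37)=143/14
back: M3=143/14
back: M2=-275/111−10/37·143/14=-110/21
back: M1=1/2−3/10·-110/21=29/14
M: M0=0, M1=29/14, M2=-110/21, M3=143/14, M4=0
seg 0: a=-1, c=M0/2=0, d=(M1−M0)/(6·2)=29/168, b=Δ0−h0·(2M0+M1)/6=-4/21
seg 1: a=0, c=M1/2=29/28, d=(M2−M1)/(6·3)=-307/756, b=Δ1−h1·(2M1+M2)/6=79/42
seg 2: a=4, c=M2/2=-55/21, d=(M3−M2)/(6·3)=649/756, b=Δ2−h2·(2M2+M3)/6=-241/84
seg 3: a=-5, c=M3/2=143/28, d=(M4−M3)/(6·1)=-143/84, b=Δ3−h3·(2M3+M4)/6=193/42
t_q=23/4 → seg 2, τ=3/4; S=4+-241/84·τ+-55/21·τ²+649/756·τ³=1321/1792

  seg 0: a=-1 b=-4/21 c=0 d=29/168
  seg 1: a=0 b=79/42 c=29/28 d=-307/756
  seg 2: a=4 b=-241/84 c=-55/21 d=649/756
  seg 3: a=-5 b=193/42 c=143/28 d=-143/84
S(23/4) = 1321/1792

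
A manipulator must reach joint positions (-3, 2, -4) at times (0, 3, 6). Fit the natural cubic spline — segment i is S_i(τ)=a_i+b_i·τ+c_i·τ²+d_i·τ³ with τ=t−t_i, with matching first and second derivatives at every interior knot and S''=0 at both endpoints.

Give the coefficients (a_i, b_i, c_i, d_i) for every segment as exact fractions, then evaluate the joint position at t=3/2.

  seg 0: a=-3 b=31/12 c=0 d=-11/108
  seg 1: a=2 b=-1/6 c=-11/12 d=11/108
S(3/2) = 17/32

Δ: Δ0=5/3, Δ1=-2
row 1: diag=12, rhs=-22; c'=1/4, d'=-11/6
back: M1=-11/6
M: M0=0, M1=-11/6, M2=0
seg 0: a=-3, c=M0/2=0, d=(M1−M0)/(6·3)=-11/108, b=Δ0−h0·(2M0+M1)/6=31/12
seg 1: a=2, c=M1/2=-11/12, d=(M2−M1)/(6·3)=11/108, b=Δ1−h1·(2M1+M2)/6=-1/6
t_q=3/2 → seg 0, τ=3/2; S=-3+31/12·τ+0·τ²+-11/108·τ³=17/32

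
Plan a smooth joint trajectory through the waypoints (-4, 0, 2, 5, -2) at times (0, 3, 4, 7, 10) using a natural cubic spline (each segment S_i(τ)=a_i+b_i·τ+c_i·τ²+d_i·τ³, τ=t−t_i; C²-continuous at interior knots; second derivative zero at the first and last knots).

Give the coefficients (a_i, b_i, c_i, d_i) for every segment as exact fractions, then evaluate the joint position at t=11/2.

Δ: Δ0=4/3, Δ1=2, Δ2=1, Δ3=-7/3
row 1: diag=8, rhs=4; c'=1/8, d'=1/2
row 2: denom=8−1·1/8=63/8; d'=(-6−1·1/2)/(63/8)=-52/63
row 3: denom=12−3·8/21=76/7; d'=(-20−3·-52/63)/(76/7)=-92/57
back: M3=-92/57
back: M2=-52/63−8/21·-92/57=-4/19
back: M1=1/2−1/8·-4/19=10/19
M: M0=0, M1=10/19, M2=-4/19, M3=-92/57, M4=0
seg 0: a=-4, c=M0/2=0, d=(M1−M0)/(6·3)=5/171, b=Δ0−h0·(2M0+M1)/6=61/57
seg 1: a=0, c=M1/2=5/19, d=(M2−M1)/(6·1)=-7/57, b=Δ1−h1·(2M1+M2)/6=106/57
seg 2: a=2, c=M2/2=-2/19, d=(M3−M2)/(6·3)=-40/513, b=Δ2−h2·(2M2+M3)/6=115/57
seg 3: a=5, c=M3/2=-46/57, d=(M4−M3)/(6·3)=46/513, b=Δ3−h3·(2M3+M4)/6=-41/57
t_q=11/2 → seg 2, τ=3/2; S=2+115/57·τ+-2/19·τ²+-40/513·τ³=86/19

  seg 0: a=-4 b=61/57 c=0 d=5/171
  seg 1: a=0 b=106/57 c=5/19 d=-7/57
  seg 2: a=2 b=115/57 c=-2/19 d=-40/513
  seg 3: a=5 b=-41/57 c=-46/57 d=46/513
S(11/2) = 86/19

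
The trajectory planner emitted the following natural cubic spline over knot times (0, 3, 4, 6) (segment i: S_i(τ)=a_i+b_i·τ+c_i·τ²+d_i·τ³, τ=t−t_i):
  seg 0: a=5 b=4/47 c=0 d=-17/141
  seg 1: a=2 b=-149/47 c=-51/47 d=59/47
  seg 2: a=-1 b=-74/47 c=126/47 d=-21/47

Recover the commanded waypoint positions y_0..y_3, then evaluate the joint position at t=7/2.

y_0 = S_0(0) = a_0 = 5
y_1 = S_1(0) = a_1 = 2
y_2 = S_2(0) = a_2 = -1
y_3 = S_2(2) = 3
t_q=7/2 is in segment 1 (τ=1/2); S_1(τ)=113/376

y_0=5 y_1=2 y_2=-1 y_3=3
S(7/2) = 113/376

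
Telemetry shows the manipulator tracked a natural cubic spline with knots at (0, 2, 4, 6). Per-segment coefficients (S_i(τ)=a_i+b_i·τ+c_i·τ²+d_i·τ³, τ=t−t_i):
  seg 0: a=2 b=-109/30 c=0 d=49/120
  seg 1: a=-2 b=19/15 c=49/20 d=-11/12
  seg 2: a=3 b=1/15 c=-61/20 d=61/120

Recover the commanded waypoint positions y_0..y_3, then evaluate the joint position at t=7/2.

y_0 = S_0(0) = a_0 = 2
y_1 = S_1(0) = a_1 = -2
y_2 = S_2(0) = a_2 = 3
y_3 = S_2(2) = -5
t_q=7/2 is in segment 1 (τ=3/2); S_1(τ)=371/160

y_0=2 y_1=-2 y_2=3 y_3=-5
S(7/2) = 371/160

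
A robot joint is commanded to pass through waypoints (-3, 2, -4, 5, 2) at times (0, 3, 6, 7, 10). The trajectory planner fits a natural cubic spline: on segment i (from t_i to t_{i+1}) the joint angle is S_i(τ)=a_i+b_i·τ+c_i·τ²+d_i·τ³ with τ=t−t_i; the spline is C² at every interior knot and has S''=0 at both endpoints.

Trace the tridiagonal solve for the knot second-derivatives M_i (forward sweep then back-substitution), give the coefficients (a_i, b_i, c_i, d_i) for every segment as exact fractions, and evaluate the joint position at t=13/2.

  seg 0: a=-3 b=905/228 c=0 d=-175/684
  seg 1: a=2 b=-335/114 c=-175/76 d=1789/2052
  seg 2: a=-4 b=1547/228 c=316/57 d=-253/76
  seg 3: a=5 b=899/114 c=-1013/228 d=1013/2052
S(13/2) = 661/1824

Δ: Δ0=5/3, Δ1=-2, Δ2=9, Δ3=-1
row 1: diag=12, rhs=-22; c'=1/4, d'=-11/6
row 2: denom=8−3·1/4=29/4; d'=(66−3·-11/6)/(29/4)=286/29
row 3: denom=8−1·4/29=228/29; d'=(-60−1·286/29)/(228/29)=-1013/114
back: M3=-1013/114
back: M2=286/29−4/29·-1013/114=632/57
back: M1=-11/6−1/4·632/57=-175/38
M: M0=0, M1=-175/38, M2=632/57, M3=-1013/114, M4=0
seg 0: a=-3, c=M0/2=0, d=(M1−M0)/(6·3)=-175/684, b=Δ0−h0·(2M0+M1)/6=905/228
seg 1: a=2, c=M1/2=-175/76, d=(M2−M1)/(6·3)=1789/2052, b=Δ1−h1·(2M1+M2)/6=-335/114
seg 2: a=-4, c=M2/2=316/57, d=(M3−M2)/(6·1)=-253/76, b=Δ2−h2·(2M2+M3)/6=1547/228
seg 3: a=5, c=M3/2=-1013/228, d=(M4−M3)/(6·3)=1013/2052, b=Δ3−h3·(2M3+M4)/6=899/114
t_q=13/2 → seg 2, τ=1/2; S=-4+1547/228·τ+316/57·τ²+-253/76·τ³=661/1824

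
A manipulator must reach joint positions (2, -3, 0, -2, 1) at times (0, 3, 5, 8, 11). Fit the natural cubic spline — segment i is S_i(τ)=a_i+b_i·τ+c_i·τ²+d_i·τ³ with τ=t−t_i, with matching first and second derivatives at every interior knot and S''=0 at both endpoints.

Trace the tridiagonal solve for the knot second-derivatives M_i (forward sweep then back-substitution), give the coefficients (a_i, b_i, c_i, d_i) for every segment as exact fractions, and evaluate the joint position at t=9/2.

Δ: Δ0=-5/3, Δ1=3/2, Δ2=-2/3, Δ3=1
row 1: diag=10, rhs=19; c'=1/5, d'=19/10
row 2: denom=10−2·1/5=48/5; d'=(-13−2·19/10)/(48/5)=-7/4
row 3: denom=12−3·5/16=177/16; d'=(10−3·-7/4)/(177/16)=244/177
back: M3=244/177
back: M2=-7/4−5/16·244/177=-386/177
back: M1=19/10−1/5·-386/177=827/354
M: M0=0, M1=827/354, M2=-386/177, M3=244/177, M4=0
seg 0: a=2, c=M0/2=0, d=(M1−M0)/(6·3)=827/6372, b=Δ0−h0·(2M0+M1)/6=-669/236
seg 1: a=-3, c=M1/2=827/708, d=(M2−M1)/(6·2)=-533/1416, b=Δ1−h1·(2M1+M2)/6=79/118
seg 2: a=0, c=M2/2=-193/177, d=(M3−M2)/(6·3)=35/177, b=Δ2−h2·(2M2+M3)/6=146/177
seg 3: a=-2, c=M3/2=122/177, d=(M4−M3)/(6·3)=-122/1593, b=Δ3−h3·(2M3+M4)/6=-67/177
t_q=9/2 → seg 1, τ=3/2; S=-3+79/118·τ+827/708·τ²+-533/1416·τ³=-2409/3776

  seg 0: a=2 b=-669/236 c=0 d=827/6372
  seg 1: a=-3 b=79/118 c=827/708 d=-533/1416
  seg 2: a=0 b=146/177 c=-193/177 d=35/177
  seg 3: a=-2 b=-67/177 c=122/177 d=-122/1593
S(9/2) = -2409/3776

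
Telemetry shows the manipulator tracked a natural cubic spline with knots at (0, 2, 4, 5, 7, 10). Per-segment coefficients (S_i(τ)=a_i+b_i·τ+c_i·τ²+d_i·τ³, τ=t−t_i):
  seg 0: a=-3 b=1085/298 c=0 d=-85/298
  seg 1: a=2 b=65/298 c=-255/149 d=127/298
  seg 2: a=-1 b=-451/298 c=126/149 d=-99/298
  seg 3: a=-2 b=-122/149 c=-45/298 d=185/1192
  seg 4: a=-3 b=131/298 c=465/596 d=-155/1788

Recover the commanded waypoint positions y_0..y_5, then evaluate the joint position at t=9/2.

y_0 = S_0(0) = a_0 = -3
y_1 = S_1(0) = a_1 = 2
y_2 = S_2(0) = a_2 = -1
y_3 = S_3(0) = a_3 = -2
y_4 = S_4(0) = a_4 = -3
y_5 = S_4(3) = 3
t_q=9/2 is in segment 2 (τ=1/2); S_2(τ)=-3783/2384

y_0=-3 y_1=2 y_2=-1 y_3=-2 y_4=-3 y_5=3
S(9/2) = -3783/2384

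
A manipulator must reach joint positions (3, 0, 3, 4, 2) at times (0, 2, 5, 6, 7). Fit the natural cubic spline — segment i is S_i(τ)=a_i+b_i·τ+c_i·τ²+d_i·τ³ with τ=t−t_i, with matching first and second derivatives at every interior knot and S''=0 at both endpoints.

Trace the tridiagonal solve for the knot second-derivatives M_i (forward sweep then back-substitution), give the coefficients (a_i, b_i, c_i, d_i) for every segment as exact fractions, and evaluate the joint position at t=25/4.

  seg 0: a=3 b=-2 c=0 d=1/8
  seg 1: a=0 b=-1/2 c=3/4 d=-1/12
  seg 2: a=3 b=7/4 c=0 d=-3/4
  seg 3: a=4 b=-1/2 c=-9/4 d=3/4
S(25/4) = 959/256

Δ: Δ0=-3/2, Δ1=1, Δ2=1, Δ3=-2
row 1: diag=10, rhs=15; c'=3/10, d'=3/2
row 2: denom=8−3·3/10=71/10; d'=(0−3·3/2)/(71/10)=-45/71
row 3: denom=4−1·10/71=274/71; d'=(-18−1·-45/71)/(274/71)=-9/2
back: M3=-9/2
back: M2=-45/71−10/71·-9/2=0
back: M1=3/2−3/10·0=3/2
M: M0=0, M1=3/2, M2=0, M3=-9/2, M4=0
seg 0: a=3, c=M0/2=0, d=(M1−M0)/(6·2)=1/8, b=Δ0−h0·(2M0+M1)/6=-2
seg 1: a=0, c=M1/2=3/4, d=(M2−M1)/(6·3)=-1/12, b=Δ1−h1·(2M1+M2)/6=-1/2
seg 2: a=3, c=M2/2=0, d=(M3−M2)/(6·1)=-3/4, b=Δ2−h2·(2M2+M3)/6=7/4
seg 3: a=4, c=M3/2=-9/4, d=(M4−M3)/(6·1)=3/4, b=Δ3−h3·(2M3+M4)/6=-1/2
t_q=25/4 → seg 3, τ=1/4; S=4+-1/2·τ+-9/4·τ²+3/4·τ³=959/256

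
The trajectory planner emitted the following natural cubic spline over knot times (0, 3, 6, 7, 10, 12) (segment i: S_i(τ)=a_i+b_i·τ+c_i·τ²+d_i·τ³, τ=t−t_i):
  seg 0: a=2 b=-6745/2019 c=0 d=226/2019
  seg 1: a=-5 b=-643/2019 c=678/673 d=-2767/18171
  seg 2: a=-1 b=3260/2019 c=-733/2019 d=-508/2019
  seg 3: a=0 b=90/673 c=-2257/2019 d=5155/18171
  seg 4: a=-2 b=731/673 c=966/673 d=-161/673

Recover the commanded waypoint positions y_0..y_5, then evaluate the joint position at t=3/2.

y_0=2 y_1=-5 y_2=-1 y_3=0 y_4=-2 y_5=4
S(3/2) = -7089/2692

y_0 = S_0(0) = a_0 = 2
y_1 = S_1(0) = a_1 = -5
y_2 = S_2(0) = a_2 = -1
y_3 = S_3(0) = a_3 = 0
y_4 = S_4(0) = a_4 = -2
y_5 = S_4(2) = 4
t_q=3/2 is in segment 0 (τ=3/2); S_0(τ)=-7089/2692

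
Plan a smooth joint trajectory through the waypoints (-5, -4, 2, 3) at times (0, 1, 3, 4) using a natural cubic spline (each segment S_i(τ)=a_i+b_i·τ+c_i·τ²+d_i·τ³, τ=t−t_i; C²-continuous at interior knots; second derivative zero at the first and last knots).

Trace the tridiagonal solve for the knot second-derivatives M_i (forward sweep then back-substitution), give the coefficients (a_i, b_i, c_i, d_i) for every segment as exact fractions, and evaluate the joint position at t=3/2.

  seg 0: a=-5 b=1/2 c=0 d=1/2
  seg 1: a=-4 b=2 c=3/2 d=-1/2
  seg 2: a=2 b=2 c=-3/2 d=1/2
S(3/2) = -43/16

Δ: Δ0=1, Δ1=3, Δ2=1
row 1: diag=6, rhs=12; c'=1/3, d'=2
row 2: denom=6−2·1/3=16/3; d'=(-12−2·2)/(16/3)=-3
back: M2=-3
back: M1=2−1/3·-3=3
M: M0=0, M1=3, M2=-3, M3=0
seg 0: a=-5, c=M0/2=0, d=(M1−M0)/(6·1)=1/2, b=Δ0−h0·(2M0+M1)/6=1/2
seg 1: a=-4, c=M1/2=3/2, d=(M2−M1)/(6·2)=-1/2, b=Δ1−h1·(2M1+M2)/6=2
seg 2: a=2, c=M2/2=-3/2, d=(M3−M2)/(6·1)=1/2, b=Δ2−h2·(2M2+M3)/6=2
t_q=3/2 → seg 1, τ=1/2; S=-4+2·τ+3/2·τ²+-1/2·τ³=-43/16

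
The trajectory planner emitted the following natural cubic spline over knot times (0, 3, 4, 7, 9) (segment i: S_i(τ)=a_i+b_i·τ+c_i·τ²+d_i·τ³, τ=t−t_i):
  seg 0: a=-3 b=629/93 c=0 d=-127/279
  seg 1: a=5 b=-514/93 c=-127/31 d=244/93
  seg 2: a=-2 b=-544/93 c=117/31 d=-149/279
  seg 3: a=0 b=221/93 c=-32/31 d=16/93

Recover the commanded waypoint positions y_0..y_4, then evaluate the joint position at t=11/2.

y_0 = S_0(0) = a_0 = -3
y_1 = S_1(0) = a_1 = 5
y_2 = S_2(0) = a_2 = -2
y_3 = S_3(0) = a_3 = 0
y_4 = S_3(2) = 2
t_q=11/2 is in segment 2 (τ=3/2); S_2(τ)=-1013/248

y_0=-3 y_1=5 y_2=-2 y_3=0 y_4=2
S(11/2) = -1013/248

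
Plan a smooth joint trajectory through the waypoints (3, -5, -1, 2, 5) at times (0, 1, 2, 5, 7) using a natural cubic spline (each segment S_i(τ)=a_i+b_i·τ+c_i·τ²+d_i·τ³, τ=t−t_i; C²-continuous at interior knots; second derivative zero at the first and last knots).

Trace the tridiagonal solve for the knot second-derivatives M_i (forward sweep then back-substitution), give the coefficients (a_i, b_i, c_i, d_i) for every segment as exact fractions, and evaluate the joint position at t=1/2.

  seg 0: a=3 b=-6151/548 c=0 d=1767/548
  seg 1: a=-5 b=-425/274 c=5301/548 d=-2259/548
  seg 2: a=-1 b=2975/548 c=-369/137 d=667/1644
  seg 3: a=2 b=61/274 c=525/548 d=-175/1096
S(1/2) = -9685/4384

Δ: Δ0=-8, Δ1=4, Δ2=1, Δ3=3/2
row 1: diag=4, rhs=72; c'=1/4, d'=18
row 2: denom=8−1·1/4=31/4; d'=(-18−1·18)/(31/4)=-144/31
row 3: denom=10−3·12/31=274/31; d'=(3−3·-144/31)/(274/31)=525/274
back: M3=525/274
back: M2=-144/31−12/31·525/274=-738/137
back: M1=18−1/4·-738/137=5301/274
M: M0=0, M1=5301/274, M2=-738/137, M3=525/274, M4=0
seg 0: a=3, c=M0/2=0, d=(M1−M0)/(6·1)=1767/548, b=Δ0−h0·(2M0+M1)/6=-6151/548
seg 1: a=-5, c=M1/2=5301/548, d=(M2−M1)/(6·1)=-2259/548, b=Δ1−h1·(2M1+M2)/6=-425/274
seg 2: a=-1, c=M2/2=-369/137, d=(M3−M2)/(6·3)=667/1644, b=Δ2−h2·(2M2+M3)/6=2975/548
seg 3: a=2, c=M3/2=525/548, d=(M4−M3)/(6·2)=-175/1096, b=Δ3−h3·(2M3+M4)/6=61/274
t_q=1/2 → seg 0, τ=1/2; S=3+-6151/548·τ+0·τ²+1767/548·τ³=-9685/4384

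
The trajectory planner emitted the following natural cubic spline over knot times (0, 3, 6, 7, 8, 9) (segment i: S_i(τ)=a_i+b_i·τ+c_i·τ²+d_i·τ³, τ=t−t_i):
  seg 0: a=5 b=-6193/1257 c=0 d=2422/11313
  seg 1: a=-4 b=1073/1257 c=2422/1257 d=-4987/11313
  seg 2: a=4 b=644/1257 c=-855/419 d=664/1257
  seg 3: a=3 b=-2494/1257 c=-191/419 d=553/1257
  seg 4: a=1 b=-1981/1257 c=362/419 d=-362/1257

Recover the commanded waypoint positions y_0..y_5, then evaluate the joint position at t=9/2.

y_0 = S_0(0) = a_0 = 5
y_1 = S_1(0) = a_1 = -4
y_2 = S_2(0) = a_2 = 4
y_3 = S_3(0) = a_3 = 3
y_4 = S_4(0) = a_4 = 1
y_5 = S_4(1) = 0
t_q=9/2 is in segment 1 (τ=3/2); S_1(τ)=429/3352

y_0=5 y_1=-4 y_2=4 y_3=3 y_4=1 y_5=0
S(9/2) = 429/3352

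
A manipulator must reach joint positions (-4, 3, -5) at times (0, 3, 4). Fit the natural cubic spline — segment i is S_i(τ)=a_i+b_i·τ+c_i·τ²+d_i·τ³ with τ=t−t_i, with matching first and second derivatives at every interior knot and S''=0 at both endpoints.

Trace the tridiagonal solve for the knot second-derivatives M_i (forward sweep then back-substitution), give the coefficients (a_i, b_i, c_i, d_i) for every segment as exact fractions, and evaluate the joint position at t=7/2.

Δ: Δ0=7/3, Δ1=-8
row 1: diag=8, rhs=-62; c'=1/8, d'=-31/4
back: M1=-31/4
M: M0=0, M1=-31/4, M2=0
seg 0: a=-4, c=M0/2=0, d=(M1−M0)/(6·3)=-31/72, b=Δ0−h0·(2M0+M1)/6=149/24
seg 1: a=3, c=M1/2=-31/8, d=(M2−M1)/(6·1)=31/24, b=Δ1−h1·(2M1+M2)/6=-65/12
t_q=7/2 → seg 1, τ=1/2; S=3+-65/12·τ+-31/8·τ²+31/24·τ³=-33/64

  seg 0: a=-4 b=149/24 c=0 d=-31/72
  seg 1: a=3 b=-65/12 c=-31/8 d=31/24
S(7/2) = -33/64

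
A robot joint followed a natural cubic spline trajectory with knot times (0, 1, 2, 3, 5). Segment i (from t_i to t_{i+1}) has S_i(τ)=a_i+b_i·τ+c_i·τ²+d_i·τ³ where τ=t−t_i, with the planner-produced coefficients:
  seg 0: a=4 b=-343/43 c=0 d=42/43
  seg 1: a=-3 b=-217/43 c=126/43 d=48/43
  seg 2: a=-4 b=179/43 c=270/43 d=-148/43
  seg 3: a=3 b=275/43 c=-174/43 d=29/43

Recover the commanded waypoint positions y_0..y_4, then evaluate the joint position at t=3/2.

y_0 = S_0(0) = a_0 = 4
y_1 = S_1(0) = a_1 = -3
y_2 = S_2(0) = a_2 = -4
y_3 = S_3(0) = a_3 = 3
y_4 = S_3(2) = 5
t_q=3/2 is in segment 1 (τ=1/2); S_1(τ)=-200/43

y_0=4 y_1=-3 y_2=-4 y_3=3 y_4=5
S(3/2) = -200/43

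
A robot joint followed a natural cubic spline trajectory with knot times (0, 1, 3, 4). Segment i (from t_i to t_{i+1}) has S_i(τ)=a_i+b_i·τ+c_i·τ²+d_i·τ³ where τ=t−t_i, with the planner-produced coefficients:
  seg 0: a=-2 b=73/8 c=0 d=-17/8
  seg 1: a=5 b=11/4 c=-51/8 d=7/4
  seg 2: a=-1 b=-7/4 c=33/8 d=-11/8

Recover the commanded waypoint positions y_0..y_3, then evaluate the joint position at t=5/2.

y_0 = S_0(0) = a_0 = -2
y_1 = S_1(0) = a_1 = 5
y_2 = S_2(0) = a_2 = -1
y_3 = S_2(1) = 0
t_q=5/2 is in segment 1 (τ=3/2); S_1(τ)=11/16

y_0=-2 y_1=5 y_2=-1 y_3=0
S(5/2) = 11/16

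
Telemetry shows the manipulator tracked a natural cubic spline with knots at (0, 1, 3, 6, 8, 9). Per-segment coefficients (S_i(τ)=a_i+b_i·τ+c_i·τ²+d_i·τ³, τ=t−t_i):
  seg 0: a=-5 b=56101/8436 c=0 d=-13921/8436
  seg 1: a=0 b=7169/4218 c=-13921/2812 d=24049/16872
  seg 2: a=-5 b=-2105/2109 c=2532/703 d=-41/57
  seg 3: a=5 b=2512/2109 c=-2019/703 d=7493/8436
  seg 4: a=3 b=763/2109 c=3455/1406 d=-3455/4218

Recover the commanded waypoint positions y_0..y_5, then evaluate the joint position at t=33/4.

y_0=-5 y_1=0 y_2=-5 y_3=5 y_4=3 y_5=5
S(33/4) = 290759/89984

y_0 = S_0(0) = a_0 = -5
y_1 = S_1(0) = a_1 = 0
y_2 = S_2(0) = a_2 = -5
y_3 = S_3(0) = a_3 = 5
y_4 = S_4(0) = a_4 = 3
y_5 = S_4(1) = 5
t_q=33/4 is in segment 4 (τ=1/4); S_4(τ)=290759/89984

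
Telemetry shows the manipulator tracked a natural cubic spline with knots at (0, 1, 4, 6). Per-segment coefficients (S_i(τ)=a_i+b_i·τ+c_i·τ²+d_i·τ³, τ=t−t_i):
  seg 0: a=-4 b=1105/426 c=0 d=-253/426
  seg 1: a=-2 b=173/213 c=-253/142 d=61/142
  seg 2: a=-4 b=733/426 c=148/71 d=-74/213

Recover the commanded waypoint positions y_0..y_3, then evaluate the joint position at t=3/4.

y_0 = S_0(0) = a_0 = -4
y_1 = S_1(0) = a_1 = -2
y_2 = S_2(0) = a_2 = -4
y_3 = S_2(2) = 5
t_q=3/4 is in segment 0 (τ=3/4); S_0(τ)=-20949/9088

y_0=-4 y_1=-2 y_2=-4 y_3=5
S(3/4) = -20949/9088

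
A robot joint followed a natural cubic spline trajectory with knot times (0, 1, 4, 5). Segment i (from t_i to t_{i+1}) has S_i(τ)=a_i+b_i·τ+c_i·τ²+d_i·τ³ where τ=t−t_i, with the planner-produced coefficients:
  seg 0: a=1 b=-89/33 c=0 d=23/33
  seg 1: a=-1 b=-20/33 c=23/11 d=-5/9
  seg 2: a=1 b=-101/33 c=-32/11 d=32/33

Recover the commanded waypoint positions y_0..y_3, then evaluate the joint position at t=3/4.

y_0 = S_0(0) = a_0 = 1
y_1 = S_1(0) = a_1 = -1
y_2 = S_2(0) = a_2 = 1
y_3 = S_2(1) = -4
t_q=3/4 is in segment 0 (τ=3/4); S_0(τ)=-513/704

y_0=1 y_1=-1 y_2=1 y_3=-4
S(3/4) = -513/704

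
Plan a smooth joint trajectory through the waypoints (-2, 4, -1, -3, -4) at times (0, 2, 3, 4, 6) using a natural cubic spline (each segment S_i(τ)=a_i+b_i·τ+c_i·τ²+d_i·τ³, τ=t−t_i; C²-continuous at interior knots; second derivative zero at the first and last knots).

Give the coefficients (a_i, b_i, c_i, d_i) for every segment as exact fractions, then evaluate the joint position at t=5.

  seg 0: a=-2 b=797/132 c=0 d=-401/528
  seg 1: a=4 b=-203/66 c=-401/88 d=695/264
  seg 2: a=-1 b=-103/24 c=147/44 d=-277/264
  seg 3: a=-3 b=-25/33 c=17/88 d=-17/528
S(5) = -633/176

Δ: Δ0=3, Δ1=-5, Δ2=-2, Δ3=-1/2
row 1: diag=6, rhs=-48; c'=1/6, d'=-8
row 2: denom=4−1·1/6=23/6; d'=(18−1·-8)/(23/6)=156/23
row 3: denom=6−1·6/23=132/23; d'=(9−1·156/23)/(132/23)=17/44
back: M3=17/44
back: M2=156/23−6/23·17/44=147/22
back: M1=-8−1/6·147/22=-401/44
M: M0=0, M1=-401/44, M2=147/22, M3=17/44, M4=0
seg 0: a=-2, c=M0/2=0, d=(M1−M0)/(6·2)=-401/528, b=Δ0−h0·(2M0+M1)/6=797/132
seg 1: a=4, c=M1/2=-401/88, d=(M2−M1)/(6·1)=695/264, b=Δ1−h1·(2M1+M2)/6=-203/66
seg 2: a=-1, c=M2/2=147/44, d=(M3−M2)/(6·1)=-277/264, b=Δ2−h2·(2M2+M3)/6=-103/24
seg 3: a=-3, c=M3/2=17/88, d=(M4−M3)/(6·2)=-17/528, b=Δ3−h3·(2M3+M4)/6=-25/33
t_q=5 → seg 3, τ=1; S=-3+-25/33·τ+17/88·τ²+-17/528·τ³=-633/176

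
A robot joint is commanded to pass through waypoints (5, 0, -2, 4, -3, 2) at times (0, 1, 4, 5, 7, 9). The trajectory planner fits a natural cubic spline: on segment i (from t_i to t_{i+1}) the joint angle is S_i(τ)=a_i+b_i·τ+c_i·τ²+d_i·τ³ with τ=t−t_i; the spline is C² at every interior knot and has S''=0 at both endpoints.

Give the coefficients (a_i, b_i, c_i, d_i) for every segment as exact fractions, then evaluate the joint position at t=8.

Δ: Δ0=-5, Δ1=-2/3, Δ2=6, Δ3=-7/2, Δ4=5/2
row 1: diag=8, rhs=26; c'=3/8, d'=13/4
row 2: denom=8−3·3/8=55/8; d'=(40−3·13/4)/(55/8)=22/5
row 3: denom=6−1·8/55=322/55; d'=(-57−1·22/5)/(322/55)=-3377/322
row 4: denom=8−2·55/161=1178/161; d'=(36−2·-3377/322)/(1178/161)=9173/1178
back: M4=9173/1178
back: M3=-3377/322−55/161·9173/1178=-7744/589
back: M2=22/5−8/55·-7744/589=3718/589
back: M1=13/4−3/8·3718/589=520/589
M: M0=0, M1=520/589, M2=3718/589, M3=-7744/589, M4=9173/1178, M5=0
seg 0: a=5, c=M0/2=0, d=(M1−M0)/(6·1)=260/1767, b=Δ0−h0·(2M0+M1)/6=-9095/1767
seg 1: a=0, c=M1/2=260/589, d=(M2−M1)/(6·3)=533/1767, b=Δ1−h1·(2M1+M2)/6=-8315/1767
seg 2: a=-2, c=M2/2=1859/589, d=(M3−M2)/(6·1)=-5731/1767, b=Δ2−h2·(2M2+M3)/6=10756/1767
seg 3: a=4, c=M3/2=-3872/589, d=(M4−M3)/(6·2)=24661/14136, b=Δ3−h3·(2M3+M4)/6=4717/1767
seg 4: a=-3, c=M4/2=9173/2356, d=(M5−M4)/(6·2)=-9173/14136, b=Δ4−h4·(2M4+M5)/6=-9511/3534
t_q=8 → seg 4, τ=1; S=-3+-9511/3534·τ+9173/2356·τ²+-9173/14136·τ³=-11529/4712

  seg 0: a=5 b=-9095/1767 c=0 d=260/1767
  seg 1: a=0 b=-8315/1767 c=260/589 d=533/1767
  seg 2: a=-2 b=10756/1767 c=1859/589 d=-5731/1767
  seg 3: a=4 b=4717/1767 c=-3872/589 d=24661/14136
  seg 4: a=-3 b=-9511/3534 c=9173/2356 d=-9173/14136
S(8) = -11529/4712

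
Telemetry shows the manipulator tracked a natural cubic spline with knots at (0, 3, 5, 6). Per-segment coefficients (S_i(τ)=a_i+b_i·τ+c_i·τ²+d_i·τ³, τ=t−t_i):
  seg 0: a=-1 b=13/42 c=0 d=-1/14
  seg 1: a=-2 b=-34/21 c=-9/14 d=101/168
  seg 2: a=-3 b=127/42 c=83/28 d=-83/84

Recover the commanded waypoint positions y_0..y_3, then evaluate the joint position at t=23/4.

y_0 = S_0(0) = a_0 = -1
y_1 = S_1(0) = a_1 = -2
y_2 = S_2(0) = a_2 = -3
y_3 = S_2(1) = 2
t_q=23/4 is in segment 2 (τ=3/4); S_2(τ)=929/1792

y_0=-1 y_1=-2 y_2=-3 y_3=2
S(23/4) = 929/1792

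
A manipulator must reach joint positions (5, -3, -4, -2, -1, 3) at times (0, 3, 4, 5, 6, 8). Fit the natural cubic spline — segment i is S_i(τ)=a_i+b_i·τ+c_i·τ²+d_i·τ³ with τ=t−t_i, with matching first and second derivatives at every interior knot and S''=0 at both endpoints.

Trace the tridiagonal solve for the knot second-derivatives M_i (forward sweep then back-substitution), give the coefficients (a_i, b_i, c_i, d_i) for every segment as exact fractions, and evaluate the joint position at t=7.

  seg 0: a=5 b=-5926/1995 c=0 d=202/5985
  seg 1: a=-3 b=-4108/1995 c=202/665 d=1507/1995
  seg 2: a=-4 b=325/399 c=1709/665 d=-2762/1995
  seg 3: a=-2 b=3593/1995 c=-1053/665 d=223/285
  seg 4: a=-1 b=1958/1995 c=508/665 d=-254/1995
S(7) = 411/665

Δ: Δ0=-8/3, Δ1=-1, Δ2=2, Δ3=1, Δ4=2
row 1: diag=8, rhs=10; c'=1/8, d'=5/4
row 2: denom=4−1·1/8=31/8; d'=(18−1·5/4)/(31/8)=134/31
row 3: denom=4−1·8/31=116/31; d'=(-6−1·134/31)/(116/31)=-80/29
row 4: denom=6−1·31/116=665/116; d'=(6−1·-80/29)/(665/116)=1016/665
back: M4=1016/665
back: M3=-80/29−31/116·1016/665=-2106/665
back: M2=134/31−8/31·-2106/665=3418/665
back: M1=5/4−1/8·3418/665=404/665
M: M0=0, M1=404/665, M2=3418/665, M3=-2106/665, M4=1016/665, M5=0
seg 0: a=5, c=M0/2=0, d=(M1−M0)/(6·3)=202/5985, b=Δ0−h0·(2M0+M1)/6=-5926/1995
seg 1: a=-3, c=M1/2=202/665, d=(M2−M1)/(6·1)=1507/1995, b=Δ1−h1·(2M1+M2)/6=-4108/1995
seg 2: a=-4, c=M2/2=1709/665, d=(M3−M2)/(6·1)=-2762/1995, b=Δ2−h2·(2M2+M3)/6=325/399
seg 3: a=-2, c=M3/2=-1053/665, d=(M4−M3)/(6·1)=223/285, b=Δ3−h3·(2M3+M4)/6=3593/1995
seg 4: a=-1, c=M4/2=508/665, d=(M5−M4)/(6·2)=-254/1995, b=Δ4−h4·(2M4+M5)/6=1958/1995
t_q=7 → seg 4, τ=1; S=-1+1958/1995·τ+508/665·τ²+-254/1995·τ³=411/665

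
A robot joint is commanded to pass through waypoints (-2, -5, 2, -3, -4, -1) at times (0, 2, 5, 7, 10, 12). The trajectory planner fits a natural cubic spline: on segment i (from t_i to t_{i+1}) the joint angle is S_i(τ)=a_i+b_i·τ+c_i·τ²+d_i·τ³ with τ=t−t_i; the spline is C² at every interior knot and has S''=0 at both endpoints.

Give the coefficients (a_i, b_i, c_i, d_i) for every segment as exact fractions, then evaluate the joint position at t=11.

Δ: Δ0=-3/2, Δ1=7/3, Δ2=-5/2, Δ3=-1/3, Δ4=3/2
row 1: diag=10, rhs=23; c'=3/10, d'=23/10
row 2: denom=10−3·3/10=91/10; d'=(-29−3·23/10)/(91/10)=-359/91
row 3: denom=10−2·20/91=870/91; d'=(13−2·-359/91)/(870/91)=1901/870
row 4: denom=10−3·91/290=2627/290; d'=(11−3·1901/870)/(2627/290)=1289/2627
back: M4=1289/2627
back: M3=1901/870−91/290·1289/2627=16007/7881
back: M2=-359/91−20/91·16007/7881=-34609/7881
back: M1=23/10−3/10·-34609/7881=9503/2627
M: M0=0, M1=9503/2627, M2=-34609/7881, M3=16007/7881, M4=1289/2627, M5=0
seg 0: a=-2, c=M0/2=0, d=(M1−M0)/(6·2)=9503/31524, b=Δ0−h0·(2M0+M1)/6=-42649/15762
seg 1: a=-5, c=M1/2=9503/5254, d=(M2−M1)/(6·3)=-31559/70929, b=Δ1−h1·(2M1+M2)/6=14369/15762
seg 2: a=2, c=M2/2=-34609/15762, d=(M3−M2)/(6·2)=38/71, b=Δ2−h2·(2M2+M3)/6=-3931/15762
seg 3: a=-3, c=M3/2=16007/15762, d=(M4−M3)/(6·3)=-6070/70929, b=Δ3−h3·(2M3+M4)/6=-41135/15762
seg 4: a=-4, c=M4/2=1289/5254, d=(M5−M4)/(6·2)=-1289/31524, b=Δ4−h4·(2M4+M5)/6=18487/15762
t_q=11 → seg 4, τ=1; S=-4+18487/15762·τ+1289/5254·τ²+-1289/31524·τ³=-27559/10508

  seg 0: a=-2 b=-42649/15762 c=0 d=9503/31524
  seg 1: a=-5 b=14369/15762 c=9503/5254 d=-31559/70929
  seg 2: a=2 b=-3931/15762 c=-34609/15762 d=38/71
  seg 3: a=-3 b=-41135/15762 c=16007/15762 d=-6070/70929
  seg 4: a=-4 b=18487/15762 c=1289/5254 d=-1289/31524
S(11) = -27559/10508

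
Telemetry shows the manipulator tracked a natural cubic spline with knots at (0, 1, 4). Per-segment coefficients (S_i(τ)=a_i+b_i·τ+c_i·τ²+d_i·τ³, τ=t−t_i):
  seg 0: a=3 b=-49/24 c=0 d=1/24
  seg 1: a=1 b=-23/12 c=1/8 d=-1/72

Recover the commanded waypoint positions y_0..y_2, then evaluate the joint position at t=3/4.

y_0=3 y_1=1 y_2=-4
S(3/4) = 761/512

y_0 = S_0(0) = a_0 = 3
y_1 = S_1(0) = a_1 = 1
y_2 = S_1(3) = -4
t_q=3/4 is in segment 0 (τ=3/4); S_0(τ)=761/512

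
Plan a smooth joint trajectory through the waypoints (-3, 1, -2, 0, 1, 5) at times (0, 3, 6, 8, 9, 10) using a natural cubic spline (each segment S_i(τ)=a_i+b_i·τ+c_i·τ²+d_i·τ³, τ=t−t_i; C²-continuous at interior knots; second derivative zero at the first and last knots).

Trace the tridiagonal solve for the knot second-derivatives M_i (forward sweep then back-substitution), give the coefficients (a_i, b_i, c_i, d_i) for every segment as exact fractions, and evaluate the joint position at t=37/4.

Δ: Δ0=4/3, Δ1=-1, Δ2=1, Δ3=1, Δ4=4
row 1: diag=12, rhs=-14; c'=1/4, d'=-7/6
row 2: denom=10−3·1/4=37/4; d'=(12−3·-7/6)/(37/4)=62/37
row 3: denom=6−2·8/37=206/37; d'=(0−2·62/37)/(206/37)=-62/103
row 4: denom=4−1·37/206=787/206; d'=(18−1·-62/103)/(787/206)=3832/787
back: M4=3832/787
back: M3=-62/103−37/206·3832/787=-1162/787
back: M2=62/37−8/37·-1162/787=1570/787
back: M1=-7/6−1/4·1570/787=-3932/2361
M: M0=0, M1=-3932/2361, M2=1570/787, M3=-1162/787, M4=3832/787, M5=0
seg 0: a=-3, c=M0/2=0, d=(M1−M0)/(6·3)=-1966/21249, b=Δ0−h0·(2M0+M1)/6=5114/2361
seg 1: a=1, c=M1/2=-1966/2361, d=(M2−M1)/(6·3)=4321/21249, b=Δ1−h1·(2M1+M2)/6=-784/2361
seg 2: a=-2, c=M2/2=785/787, d=(M3−M2)/(6·2)=-683/2361, b=Δ2−h2·(2M2+M3)/6=383/2361
seg 3: a=0, c=M3/2=-581/787, d=(M4−M3)/(6·1)=2497/2361, b=Δ3−h3·(2M3+M4)/6=1607/2361
seg 4: a=1, c=M4/2=1916/787, d=(M5−M4)/(6·1)=-1916/2361, b=Δ4−h4·(2M4+M5)/6=5612/2361
t_q=37/4 → seg 4, τ=1/4; S=1+5612/2361·τ+1916/787·τ²+-1916/2361·τ³=21831/12592

  seg 0: a=-3 b=5114/2361 c=0 d=-1966/21249
  seg 1: a=1 b=-784/2361 c=-1966/2361 d=4321/21249
  seg 2: a=-2 b=383/2361 c=785/787 d=-683/2361
  seg 3: a=0 b=1607/2361 c=-581/787 d=2497/2361
  seg 4: a=1 b=5612/2361 c=1916/787 d=-1916/2361
S(37/4) = 21831/12592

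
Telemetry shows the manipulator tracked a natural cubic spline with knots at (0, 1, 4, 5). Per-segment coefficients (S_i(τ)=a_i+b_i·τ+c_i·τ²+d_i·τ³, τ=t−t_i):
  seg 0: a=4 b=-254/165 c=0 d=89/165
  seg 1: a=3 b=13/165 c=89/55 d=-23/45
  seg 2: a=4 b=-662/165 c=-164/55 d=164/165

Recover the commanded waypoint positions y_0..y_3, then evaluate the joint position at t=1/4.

y_0=4 y_1=3 y_2=4 y_3=-2
S(1/4) = 2551/704

y_0 = S_0(0) = a_0 = 4
y_1 = S_1(0) = a_1 = 3
y_2 = S_2(0) = a_2 = 4
y_3 = S_2(1) = -2
t_q=1/4 is in segment 0 (τ=1/4); S_0(τ)=2551/704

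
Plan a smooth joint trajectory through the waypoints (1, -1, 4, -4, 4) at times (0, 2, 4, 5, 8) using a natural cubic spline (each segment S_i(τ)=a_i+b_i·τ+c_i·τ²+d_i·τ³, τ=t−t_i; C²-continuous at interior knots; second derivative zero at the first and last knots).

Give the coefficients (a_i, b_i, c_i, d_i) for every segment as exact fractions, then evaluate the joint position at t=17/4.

Δ: Δ0=-1, Δ1=5/2, Δ2=-8, Δ3=8/3
row 1: diag=8, rhs=21; c'=1/4, d'=21/8
row 2: denom=6−2·1/4=11/2; d'=(-63−2·21/8)/(11/2)=-273/22
row 3: denom=8−1·2/11=86/11; d'=(64−1·-273/22)/(86/11)=1681/172
back: M3=1681/172
back: M2=-273/22−2/11·1681/172=-610/43
back: M1=21/8−1/4·-610/43=2123/344
M: M0=0, M1=2123/344, M2=-610/43, M3=1681/172, M4=0
seg 0: a=1, c=M0/2=0, d=(M1−M0)/(6·2)=2123/4128, b=Δ0−h0·(2M0+M1)/6=-3155/1032
seg 1: a=-1, c=M1/2=2123/688, d=(M2−M1)/(6·2)=-7003/4128, b=Δ1−h1·(2M1+M2)/6=1607/516
seg 2: a=4, c=M2/2=-305/43, d=(M3−M2)/(6·1)=4121/1032, b=Δ2−h2·(2M2+M3)/6=-5057/1032
seg 3: a=-4, c=M3/2=1681/344, d=(M4−M3)/(6·3)=-1681/3096, b=Δ3−h3·(2M3+M4)/6=-3667/516
t_q=17/4 → seg 2, τ=1/4; S=4+-5057/1032·τ+-305/43·τ²+4121/1032·τ³=52707/22016

  seg 0: a=1 b=-3155/1032 c=0 d=2123/4128
  seg 1: a=-1 b=1607/516 c=2123/688 d=-7003/4128
  seg 2: a=4 b=-5057/1032 c=-305/43 d=4121/1032
  seg 3: a=-4 b=-3667/516 c=1681/344 d=-1681/3096
S(17/4) = 52707/22016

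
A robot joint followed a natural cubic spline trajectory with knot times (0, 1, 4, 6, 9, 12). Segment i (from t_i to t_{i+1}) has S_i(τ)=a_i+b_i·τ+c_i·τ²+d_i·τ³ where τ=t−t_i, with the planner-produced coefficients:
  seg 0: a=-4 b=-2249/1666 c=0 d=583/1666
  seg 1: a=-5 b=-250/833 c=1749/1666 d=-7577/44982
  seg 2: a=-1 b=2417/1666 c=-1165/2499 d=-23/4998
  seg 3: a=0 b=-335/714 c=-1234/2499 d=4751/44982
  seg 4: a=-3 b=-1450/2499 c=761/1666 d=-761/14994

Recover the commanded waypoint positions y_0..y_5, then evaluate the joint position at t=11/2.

y_0 = S_0(0) = a_0 = -4
y_1 = S_1(0) = a_1 = -5
y_2 = S_2(0) = a_2 = -1
y_3 = S_3(0) = a_3 = 0
y_4 = S_4(0) = a_4 = -3
y_5 = S_4(3) = -2
t_q=11/2 is in segment 2 (τ=3/2); S_2(τ)=1489/13328

y_0=-4 y_1=-5 y_2=-1 y_3=0 y_4=-3 y_5=-2
S(11/2) = 1489/13328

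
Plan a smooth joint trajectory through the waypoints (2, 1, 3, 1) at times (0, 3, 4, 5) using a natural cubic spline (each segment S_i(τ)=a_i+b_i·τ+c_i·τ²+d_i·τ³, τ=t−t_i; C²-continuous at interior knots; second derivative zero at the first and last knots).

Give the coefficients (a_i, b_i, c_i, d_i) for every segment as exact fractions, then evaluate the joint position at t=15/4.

Δ: Δ0=-1/3, Δ1=2, Δ2=-2
row 1: diag=8, rhs=14; c'=1/8, d'=7/4
row 2: denom=4−1·1/8=31/8; d'=(-24−1·7/4)/(31/8)=-206/31
back: M2=-206/31
back: M1=7/4−1/8·-206/31=80/31
M: M0=0, M1=80/31, M2=-206/31, M3=0
seg 0: a=2, c=M0/2=0, d=(M1−M0)/(6·3)=40/279, b=Δ0−h0·(2M0+M1)/6=-151/93
seg 1: a=1, c=M1/2=40/31, d=(M2−M1)/(6·1)=-143/93, b=Δ1−h1·(2M1+M2)/6=209/93
seg 2: a=3, c=M2/2=-103/31, d=(M3−M2)/(6·1)=103/93, b=Δ2−h2·(2M2+M3)/6=20/93
t_q=15/4 → seg 1, τ=3/4; S=1+209/93·τ+40/31·τ²+-143/93·τ³=5481/1984

  seg 0: a=2 b=-151/93 c=0 d=40/279
  seg 1: a=1 b=209/93 c=40/31 d=-143/93
  seg 2: a=3 b=20/93 c=-103/31 d=103/93
S(15/4) = 5481/1984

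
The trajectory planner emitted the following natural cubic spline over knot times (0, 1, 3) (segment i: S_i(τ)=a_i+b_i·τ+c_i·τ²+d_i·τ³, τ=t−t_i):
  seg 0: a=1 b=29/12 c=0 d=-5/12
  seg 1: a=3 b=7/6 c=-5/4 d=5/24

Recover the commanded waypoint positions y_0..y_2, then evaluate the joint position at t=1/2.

y_0=1 y_1=3 y_2=2
S(1/2) = 69/32

y_0 = S_0(0) = a_0 = 1
y_1 = S_1(0) = a_1 = 3
y_2 = S_1(2) = 2
t_q=1/2 is in segment 0 (τ=1/2); S_0(τ)=69/32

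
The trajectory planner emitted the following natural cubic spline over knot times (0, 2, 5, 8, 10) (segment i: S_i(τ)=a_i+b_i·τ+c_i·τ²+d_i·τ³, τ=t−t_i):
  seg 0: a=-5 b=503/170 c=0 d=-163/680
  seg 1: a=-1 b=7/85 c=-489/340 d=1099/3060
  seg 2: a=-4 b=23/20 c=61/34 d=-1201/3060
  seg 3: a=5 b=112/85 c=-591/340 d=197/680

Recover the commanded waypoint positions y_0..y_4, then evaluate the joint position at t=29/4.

y_0 = S_0(0) = a_0 = -5
y_1 = S_1(0) = a_1 = -1
y_2 = S_2(0) = a_2 = -4
y_3 = S_3(0) = a_3 = 5
y_4 = S_3(2) = 3
t_q=29/4 is in segment 2 (τ=9/4); S_2(τ)=69623/21760

y_0=-5 y_1=-1 y_2=-4 y_3=5 y_4=3
S(29/4) = 69623/21760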